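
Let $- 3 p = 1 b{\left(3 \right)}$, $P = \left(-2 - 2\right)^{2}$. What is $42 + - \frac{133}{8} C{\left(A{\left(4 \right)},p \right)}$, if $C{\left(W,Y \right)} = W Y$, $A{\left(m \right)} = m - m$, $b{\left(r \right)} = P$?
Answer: $42$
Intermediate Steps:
$P = 16$ ($P = \left(-4\right)^{2} = 16$)
$b{\left(r \right)} = 16$
$A{\left(m \right)} = 0$
$p = - \frac{16}{3}$ ($p = - \frac{1 \cdot 16}{3} = \left(- \frac{1}{3}\right) 16 = - \frac{16}{3} \approx -5.3333$)
$42 + - \frac{133}{8} C{\left(A{\left(4 \right)},p \right)} = 42 + - \frac{133}{8} \cdot 0 \left(- \frac{16}{3}\right) = 42 + \left(-133\right) \frac{1}{8} \cdot 0 = 42 - 0 = 42 + 0 = 42$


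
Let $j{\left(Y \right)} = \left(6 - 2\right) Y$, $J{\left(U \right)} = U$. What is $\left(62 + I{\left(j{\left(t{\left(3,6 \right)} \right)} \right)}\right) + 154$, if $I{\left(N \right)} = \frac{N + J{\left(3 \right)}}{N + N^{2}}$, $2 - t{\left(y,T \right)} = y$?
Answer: $\frac{2591}{12} \approx 215.92$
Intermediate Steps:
$t{\left(y,T \right)} = 2 - y$
$j{\left(Y \right)} = 4 Y$
$I{\left(N \right)} = \frac{3 + N}{N + N^{2}}$ ($I{\left(N \right)} = \frac{N + 3}{N + N^{2}} = \frac{3 + N}{N + N^{2}}$)
$\left(62 + I{\left(j{\left(t{\left(3,6 \right)} \right)} \right)}\right) + 154 = \left(62 + \frac{3 + 4 \left(2 - 3\right)}{4 \left(2 - 3\right) \left(1 + 4 \left(2 - 3\right)\right)}\right) + 154 = \left(62 + \frac{3 + 4 \left(-1\right)}{4 \left(-1\right) \left(1 + 4 \left(-1\right)\right)}\right) + 154 = \left(62 + \frac{3 - 4}{\left(-4\right) \left(1 - 4\right)}\right) + 154 = \left(62 - \frac{1}{4} \frac{1}{-3} \left(-1\right)\right) + 154 = \left(62 - \left(- \frac{1}{12}\right) \left(-1\right)\right) + 154 = \left(62 - \frac{1}{12}\right) + 154 = \frac{743}{12} + 154 = \frac{2591}{12}$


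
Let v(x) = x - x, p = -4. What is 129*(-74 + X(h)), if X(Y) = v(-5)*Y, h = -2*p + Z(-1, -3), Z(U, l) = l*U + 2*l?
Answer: -9546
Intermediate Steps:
v(x) = 0
Z(U, l) = 2*l + U*l (Z(U, l) = U*l + 2*l = 2*l + U*l)
h = 5 (h = -2*(-4) - 3*(2 - 1) = 8 - 3*1 = 8 - 3 = 5)
X(Y) = 0 (X(Y) = 0*Y = 0)
129*(-74 + X(h)) = 129*(-74 + 0) = 129*(-74) = -9546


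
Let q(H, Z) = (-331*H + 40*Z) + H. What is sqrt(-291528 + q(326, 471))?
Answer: 6*I*sqrt(10563) ≈ 616.66*I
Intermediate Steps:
q(H, Z) = -330*H + 40*Z
sqrt(-291528 + q(326, 471)) = sqrt(-291528 + (-330*326 + 40*471)) = sqrt(-291528 + (-107580 + 18840)) = sqrt(-291528 - 88740) = sqrt(-380268) = 6*I*sqrt(10563)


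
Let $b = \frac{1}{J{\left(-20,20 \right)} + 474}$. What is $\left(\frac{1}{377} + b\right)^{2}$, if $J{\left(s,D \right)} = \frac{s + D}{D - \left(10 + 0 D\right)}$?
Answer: $\frac{724201}{31932975204} \approx 2.2679 \cdot 10^{-5}$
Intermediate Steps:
$J{\left(s,D \right)} = \frac{D + s}{-10 + D}$ ($J{\left(s,D \right)} = \frac{D + s}{D + \left(0 - 10\right)} = \frac{D + s}{D - 10} = \frac{D + s}{-10 + D}$)
$b = \frac{1}{474}$ ($b = \frac{1}{\frac{20 - 20}{-10 + 20} + 474} = \frac{1}{\frac{1}{10} \cdot 0 + 474} = \frac{1}{0 + 474} = \frac{1}{474} \approx 0.0021097$)
$\left(\frac{1}{377} + b\right)^{2} = \left(\frac{1}{377} + \frac{1}{474}\right)^{2} = \left(\frac{851}{178698}\right)^{2} = \frac{724201}{31932975204}$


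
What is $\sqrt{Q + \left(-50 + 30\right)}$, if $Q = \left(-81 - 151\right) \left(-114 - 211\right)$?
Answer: $2 \sqrt{18845} \approx 274.55$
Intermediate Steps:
$Q = 75400$ ($Q = \left(-232\right) \left(-325\right) = 75400$)
$\sqrt{Q + \left(-50 + 30\right)} = \sqrt{75400 + \left(-50 + 30\right)} = \sqrt{75400 - 20} = \sqrt{75380} = 2 \sqrt{18845}$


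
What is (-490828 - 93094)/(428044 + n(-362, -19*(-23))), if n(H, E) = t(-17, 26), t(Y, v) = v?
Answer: -291961/214035 ≈ -1.3641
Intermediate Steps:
n(H, E) = 26
(-490828 - 93094)/(428044 + n(-362, -19*(-23))) = (-490828 - 93094)/(428044 + 26) = -583922/428070 = -583922*1/428070 = -291961/214035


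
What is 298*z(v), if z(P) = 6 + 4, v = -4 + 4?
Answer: 2980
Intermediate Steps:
v = 0
z(P) = 10
298*z(v) = 298*10 = 2980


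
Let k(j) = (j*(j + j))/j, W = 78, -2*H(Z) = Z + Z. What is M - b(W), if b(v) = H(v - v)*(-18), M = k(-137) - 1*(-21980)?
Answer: 21706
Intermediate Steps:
H(Z) = -Z (H(Z) = -(Z + Z)/2 = -Z)
k(j) = 2*j (k(j) = (j*(2*j))/j = (2*j**2)/j = 2*j)
M = 21706 (M = 2*(-137) - 1*(-21980) = -274 + 21980 = 21706)
b(v) = 0 (b(v) = -(v - v)*(-18) = -1*0*(-18) = 0*(-18) = 0)
M - b(W) = 21706 - 1*0 = 21706 + 0 = 21706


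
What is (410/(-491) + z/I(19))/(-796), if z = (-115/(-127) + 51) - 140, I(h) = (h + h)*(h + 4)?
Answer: 6375311/5422751791 ≈ 0.0011757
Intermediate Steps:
I(h) = 2*h*(4 + h) (I(h) = (2*h)*(4 + h) = 2*h*(4 + h))
z = -11188/127 (z = (-115*(-1/127) + 51) - 140 = (115/127 + 51) - 140 = 6592/127 - 140 = -11188/127 ≈ -88.094)
(410/(-491) + z/I(19))/(-796) = (410/(-491) - 11188*1/(38*(4 + 19))/127)/(-796) = (410*(-1/491) - 11188/(127*(2*19*23)))*(-1/796) = (-410/491 - 11188/127/874)*(-1/796) = (-410/491 - 11188/127*1/874)*(-1/796) = (-410/491 - 5594/55499)*(-1/796) = -25501244/27250009*(-1/796) = 6375311/5422751791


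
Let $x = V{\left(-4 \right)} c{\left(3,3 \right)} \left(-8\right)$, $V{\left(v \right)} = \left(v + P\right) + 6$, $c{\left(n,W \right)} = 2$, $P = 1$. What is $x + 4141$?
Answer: $4093$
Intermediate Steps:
$V{\left(v \right)} = 7 + v$ ($V{\left(v \right)} = \left(v + 1\right) + 6 = \left(1 + v\right) + 6 = 7 + v$)
$x = -48$ ($x = \left(7 - 4\right) 2 \left(-8\right) = 3 \cdot 2 \left(-8\right) = 6 \left(-8\right) = -48$)
$x + 4141 = -48 + 4141 = 4093$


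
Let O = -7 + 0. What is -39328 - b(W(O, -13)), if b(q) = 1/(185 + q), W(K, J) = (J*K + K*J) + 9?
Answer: -14787329/376 ≈ -39328.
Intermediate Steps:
O = -7
W(K, J) = 9 + 2*J*K (W(K, J) = (J*K + J*K) + 9 = 2*J*K + 9 = 9 + 2*J*K)
-39328 - b(W(O, -13)) = -39328 - 1/(185 + (9 + 2*(-13)*(-7))) = -39328 - 1/(185 + (9 + 182)) = -39328 - 1/(185 + 191) = -39328 - 1/376 = -14787329/376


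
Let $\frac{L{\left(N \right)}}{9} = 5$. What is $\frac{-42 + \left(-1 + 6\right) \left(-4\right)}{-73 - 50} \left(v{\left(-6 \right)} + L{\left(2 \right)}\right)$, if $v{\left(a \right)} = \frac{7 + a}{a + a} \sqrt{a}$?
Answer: $\frac{930}{41} - \frac{31 i \sqrt{6}}{738} \approx 22.683 - 0.10289 i$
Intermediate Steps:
$L{\left(N \right)} = 45$ ($L{\left(N \right)} = 9 \cdot 5 = 45$)
$v{\left(a \right)} = \frac{7 + a}{2 \sqrt{a}}$ ($v{\left(a \right)} = \frac{7 + a}{2 a} \sqrt{a} = \frac{7 + a}{2 \sqrt{a}}$)
$\frac{-42 + \left(-1 + 6\right) \left(-4\right)}{-73 - 50} \left(v{\left(-6 \right)} + L{\left(2 \right)}\right) = \frac{-42 + \left(-1 + 6\right) \left(-4\right)}{-73 - 50} \left(\frac{7 - 6}{2 i \sqrt{6}} + 45\right) = \frac{-42 + 5 \left(-4\right)}{-123} \left(\frac{1}{2} \left(- \frac{i \sqrt{6}}{6}\right) 1 + 45\right) = \left(-42 - 20\right) \left(- \frac{1}{123}\right) \left(- \frac{i \sqrt{6}}{12} + 45\right) = \left(-62\right) \left(- \frac{1}{123}\right) \left(45 - \frac{i \sqrt{6}}{12}\right) = \frac{62 \left(45 - \frac{i \sqrt{6}}{12}\right)}{123} = \frac{930}{41} - \frac{31 i \sqrt{6}}{738}$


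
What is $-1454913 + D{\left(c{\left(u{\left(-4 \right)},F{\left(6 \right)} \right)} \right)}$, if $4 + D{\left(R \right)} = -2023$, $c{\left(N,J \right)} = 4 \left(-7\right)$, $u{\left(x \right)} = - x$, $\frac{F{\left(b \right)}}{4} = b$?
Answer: $-1456940$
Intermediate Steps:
$F{\left(b \right)} = 4 b$
$c{\left(N,J \right)} = -28$
$D{\left(R \right)} = -2027$ ($D{\left(R \right)} = -4 - 2023 = -2027$)
$-1454913 + D{\left(c{\left(u{\left(-4 \right)},F{\left(6 \right)} \right)} \right)} = -1454913 - 2027 = -1456940$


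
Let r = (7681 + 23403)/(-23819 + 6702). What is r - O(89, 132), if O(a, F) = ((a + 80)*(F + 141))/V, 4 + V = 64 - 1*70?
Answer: 789416189/171170 ≈ 4611.9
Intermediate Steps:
V = -10 (V = -4 + (64 - 1*70) = -4 + (64 - 70) = -4 - 6 = -10)
O(a, F) = -(80 + a)*(141 + F)/10 (O(a, F) = ((a + 80)*(F + 141))/(-10) = ((80 + a)*(141 + F))*(-⅒) = -(80 + a)*(141 + F)/10)
r = -31084/17117 (r = 31084/(-17117) = 31084*(-1/17117) = -31084/17117 ≈ -1.8160)
r - O(89, 132) = -31084/17117 - (-1128 - 8*132 - 141/10*89 - ⅒*132*89) = -31084/17117 - (-1128 - 1056 - 12549/10 - 5874/5) = -31084/17117 - 1*(-46137/10) = -31084/17117 + 46137/10 = 789416189/171170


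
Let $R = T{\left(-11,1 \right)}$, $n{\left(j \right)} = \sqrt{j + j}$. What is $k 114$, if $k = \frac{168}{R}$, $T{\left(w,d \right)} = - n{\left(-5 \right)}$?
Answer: $\frac{9576 i \sqrt{10}}{5} \approx 6056.4 i$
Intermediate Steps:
$n{\left(j \right)} = \sqrt{2} \sqrt{j}$ ($n{\left(j \right)} = \sqrt{2 j} = \sqrt{2} \sqrt{j}$)
$T{\left(w,d \right)} = - i \sqrt{10}$ ($T{\left(w,d \right)} = - \sqrt{2} \sqrt{-5} = - \sqrt{2} i \sqrt{5} = - i \sqrt{10}$)
$R = - i \sqrt{10} \approx - 3.1623 i$
$k = \frac{84 i \sqrt{10}}{5}$ ($k = \frac{168}{\left(-1\right) i \sqrt{10}} = 168 \frac{i \sqrt{10}}{10} = \frac{84 i \sqrt{10}}{5} \approx 53.126 i$)
$k 114 = \frac{84 i \sqrt{10}}{5} \cdot 114 = \frac{9576 i \sqrt{10}}{5}$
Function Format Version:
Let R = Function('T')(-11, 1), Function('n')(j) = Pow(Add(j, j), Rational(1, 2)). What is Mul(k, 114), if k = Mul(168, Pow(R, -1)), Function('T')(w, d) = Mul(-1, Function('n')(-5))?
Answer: Mul(Rational(9576, 5), I, Pow(10, Rational(1, 2))) ≈ Mul(6056.4, I)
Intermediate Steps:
Function('n')(j) = Mul(Pow(2, Rational(1, 2)), Pow(j, Rational(1, 2))) (Function('n')(j) = Pow(Mul(2, j), Rational(1, 2)) = Mul(Pow(2, Rational(1, 2)), Pow(j, Rational(1, 2))))
Function('T')(w, d) = Mul(-1, I, Pow(10, Rational(1, 2))) (Function('T')(w, d) = Mul(-1, Mul(Pow(2, Rational(1, 2)), Pow(-5, Rational(1, 2)))) = Mul(-1, Mul(Pow(2, Rational(1, 2)), Mul(I, Pow(5, Rational(1, 2))))) = Mul(-1, Mul(I, Pow(10, Rational(1, 2)))) = Mul(-1, I, Pow(10, Rational(1, 2))))
R = Mul(-1, I, Pow(10, Rational(1, 2))) ≈ Mul(-3.1623, I)
k = Mul(Rational(84, 5), I, Pow(10, Rational(1, 2))) (k = Mul(168, Pow(Mul(-1, I, Pow(10, Rational(1, 2))), -1)) = Mul(168, Mul(Rational(1, 10), I, Pow(10, Rational(1, 2)))) = Mul(Rational(84, 5), I, Pow(10, Rational(1, 2))) ≈ Mul(53.126, I))
Mul(k, 114) = Mul(Mul(Rational(84, 5), I, Pow(10, Rational(1, 2))), 114) = Mul(Rational(9576, 5), I, Pow(10, Rational(1, 2)))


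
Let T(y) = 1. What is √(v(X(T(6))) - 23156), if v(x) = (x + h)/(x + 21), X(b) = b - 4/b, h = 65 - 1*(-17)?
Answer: I*√833458/6 ≈ 152.16*I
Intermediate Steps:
h = 82 (h = 65 + 17 = 82)
X(b) = b - 4/b
v(x) = (82 + x)/(21 + x) (v(x) = (x + 82)/(x + 21) = (82 + x)/(21 + x))
√(v(X(T(6))) - 23156) = √((82 + (1 - 4/1))/(21 + (1 - 4/1)) - 23156) = √((82 + (1 - 4*1))/(21 + (1 - 4*1)) - 23156) = √((82 + (1 - 4))/(21 + (1 - 4)) - 23156) = √((82 - 3)/(21 - 3) - 23156) = √(79/18 - 23156) = √(-416729/18) = I*√833458/6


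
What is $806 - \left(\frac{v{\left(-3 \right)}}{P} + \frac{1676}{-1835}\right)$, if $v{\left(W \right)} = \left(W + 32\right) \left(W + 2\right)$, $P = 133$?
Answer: $\frac{196984453}{244055} \approx 807.13$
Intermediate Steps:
$v{\left(W \right)} = \left(2 + W\right) \left(32 + W\right)$ ($v{\left(W \right)} = \left(32 + W\right) \left(2 + W\right) = \left(2 + W\right) \left(32 + W\right)$)
$806 - \left(\frac{v{\left(-3 \right)}}{P} + \frac{1676}{-1835}\right) = 806 - \left(\frac{64 + \left(-3\right)^{2} + 34 \left(-3\right)}{133} + \frac{1676}{-1835}\right) = 806 - \left(\left(64 + 9 - 102\right) \frac{1}{133} + 1676 \left(- \frac{1}{1835}\right)\right) = 806 - \left(\left(-29\right) \frac{1}{133} - \frac{1676}{1835}\right) = 806 - \left(- \frac{29}{133} - \frac{1676}{1835}\right) = 806 - - \frac{276123}{244055} = 806 + \frac{276123}{244055} = \frac{196984453}{244055}$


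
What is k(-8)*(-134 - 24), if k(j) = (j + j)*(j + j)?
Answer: -40448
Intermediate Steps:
k(j) = 4*j² (k(j) = (2*j)*(2*j) = 4*j²)
k(-8)*(-134 - 24) = (4*(-8)²)*(-134 - 24) = (4*64)*(-158) = 256*(-158) = -40448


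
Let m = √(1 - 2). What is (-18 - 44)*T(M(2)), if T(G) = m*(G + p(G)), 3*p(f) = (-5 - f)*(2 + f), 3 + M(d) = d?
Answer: 434*I/3 ≈ 144.67*I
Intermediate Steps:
M(d) = -3 + d
p(f) = (-5 - f)*(2 + f)/3 (p(f) = ((-5 - f)*(2 + f))/3 = (-5 - f)*(2 + f)/3)
m = I (m = √(-1) = I ≈ 1.0*I)
T(G) = I*(-10/3 - 4*G/3 - G²/3) (T(G) = I*(G + (-10/3 - 7*G/3 - G²/3)) = I*(-10/3 - 4*G/3 - G²/3))
(-18 - 44)*T(M(2)) = (-18 - 44)*(I*(-10 - (-3 + 2)² - 4*(-3 + 2))/3) = -62*I*(-10 - 1*(-1)² - 4*(-1))/3 = -62*I*(-10 - 1*1 + 4)/3 = -62*I*(-10 - 1 + 4)/3 = -62*I*(-7)/3 = -(-434)*I/3 = 434*I/3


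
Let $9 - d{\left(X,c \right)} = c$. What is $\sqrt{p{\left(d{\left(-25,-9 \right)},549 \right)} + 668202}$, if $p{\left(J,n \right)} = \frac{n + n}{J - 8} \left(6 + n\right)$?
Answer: $\sqrt{729141} \approx 853.9$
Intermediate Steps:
$d{\left(X,c \right)} = 9 - c$
$p{\left(J,n \right)} = \frac{2 n \left(6 + n\right)}{-8 + J}$ ($p{\left(J,n \right)} = \frac{2 n}{-8 + J} \left(6 + n\right) = \frac{2 n \left(6 + n\right)}{-8 + J}$)
$\sqrt{p{\left(d{\left(-25,-9 \right)},549 \right)} + 668202} = \sqrt{2 \cdot 549 \frac{1}{-8 + \left(9 - -9\right)} \left(6 + 549\right) + 668202} = \sqrt{2 \cdot 549 \frac{1}{-8 + \left(9 + 9\right)} 555 + 668202} = \sqrt{2 \cdot 549 \frac{1}{-8 + 18} \cdot 555 + 668202} = \sqrt{2 \cdot 549 \cdot \frac{1}{10} \cdot 555 + 668202} = \sqrt{60939 + 668202} = \sqrt{729141}$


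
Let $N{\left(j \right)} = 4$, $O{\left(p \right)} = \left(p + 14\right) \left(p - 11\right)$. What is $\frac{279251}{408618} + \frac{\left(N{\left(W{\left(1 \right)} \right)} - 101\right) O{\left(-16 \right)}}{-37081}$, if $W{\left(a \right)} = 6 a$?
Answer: $\frac{1785035345}{2164566294} \approx 0.82466$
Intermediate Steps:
$O{\left(p \right)} = \left(-11 + p\right) \left(14 + p\right)$ ($O{\left(p \right)} = \left(14 + p\right) \left(-11 + p\right) = \left(-11 + p\right) \left(14 + p\right)$)
$\frac{279251}{408618} + \frac{\left(N{\left(W{\left(1 \right)} \right)} - 101\right) O{\left(-16 \right)}}{-37081} = \frac{279251}{408618} + \frac{\left(4 - 101\right) \left(-154 + \left(-16\right)^{2} + 3 \left(-16\right)\right)}{-37081} = 279251 \cdot \frac{1}{408618} + - 97 \left(-154 + 256 - 48\right) \left(- \frac{1}{37081}\right) = \frac{39893}{58374} + \left(-97\right) 54 \left(- \frac{1}{37081}\right) = \frac{39893}{58374} - - \frac{5238}{37081} = \frac{39893}{58374} + \frac{5238}{37081} = \frac{1785035345}{2164566294}$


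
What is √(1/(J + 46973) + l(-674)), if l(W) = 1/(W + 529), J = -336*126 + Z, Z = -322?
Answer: I*√104362590/125135 ≈ 0.081638*I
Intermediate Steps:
J = -42658 (J = -336*126 - 322 = -42336 - 322 = -42658)
l(W) = 1/(529 + W)
√(1/(J + 46973) + l(-674)) = √(1/(-42658 + 46973) + 1/(529 - 674)) = √(1/4315 + 1/(-145)) = √(1/4315 - 1/145) = √(-834/125135) = I*√104362590/125135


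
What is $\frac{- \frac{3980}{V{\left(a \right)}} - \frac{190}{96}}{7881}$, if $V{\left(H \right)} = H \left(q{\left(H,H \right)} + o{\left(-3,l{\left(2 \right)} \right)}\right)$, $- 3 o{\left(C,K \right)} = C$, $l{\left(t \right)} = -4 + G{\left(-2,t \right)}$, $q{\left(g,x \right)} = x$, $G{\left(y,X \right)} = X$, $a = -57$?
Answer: $- \frac{6865}{16770768} \approx -0.00040934$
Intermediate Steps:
$l{\left(t \right)} = -4 + t$
$o{\left(C,K \right)} = - \frac{C}{3}$
$V{\left(H \right)} = H \left(1 + H\right)$ ($V{\left(H \right)} = H \left(H - -1\right) = H \left(H + 1\right) = H \left(1 + H\right)$)
$\frac{- \frac{3980}{V{\left(a \right)}} - \frac{190}{96}}{7881} = \frac{- \frac{3980}{\left(-57\right) \left(1 - 57\right)} - \frac{190}{96}}{7881} = \left(- \frac{3980}{\left(-57\right) \left(-56\right)} - \frac{95}{48}\right) \frac{1}{7881} = \left(- \frac{3980}{3192} - \frac{95}{48}\right) \frac{1}{7881} = \left(\left(-3980\right) \frac{1}{3192} - \frac{95}{48}\right) \frac{1}{7881} = \left(- \frac{995}{798} - \frac{95}{48}\right) \frac{1}{7881} = \left(- \frac{6865}{2128}\right) \frac{1}{7881} = - \frac{6865}{16770768}$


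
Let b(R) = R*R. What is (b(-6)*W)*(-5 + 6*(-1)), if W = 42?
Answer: -16632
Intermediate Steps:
b(R) = R²
(b(-6)*W)*(-5 + 6*(-1)) = ((-6)²*42)*(-5 + 6*(-1)) = (36*42)*(-5 - 6) = 1512*(-11) = -16632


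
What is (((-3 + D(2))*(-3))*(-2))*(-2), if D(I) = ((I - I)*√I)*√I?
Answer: 36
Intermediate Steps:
D(I) = 0 (D(I) = (0*√I)*√I = 0*√I = 0)
(((-3 + D(2))*(-3))*(-2))*(-2) = (((-3 + 0)*(-3))*(-2))*(-2) = (-3*(-3)*(-2))*(-2) = (9*(-2))*(-2) = -18*(-2) = 36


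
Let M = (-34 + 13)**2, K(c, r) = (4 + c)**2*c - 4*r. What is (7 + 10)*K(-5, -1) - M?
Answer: -458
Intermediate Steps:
K(c, r) = -4*r + c*(4 + c)**2 (K(c, r) = c*(4 + c)**2 - 4*r = -4*r + c*(4 + c)**2)
M = 441 (M = (-21)**2 = 441)
(7 + 10)*K(-5, -1) - M = (7 + 10)*(-4*(-1) - 5*(4 - 5)**2) - 1*441 = 17*(4 - 5*(-1)**2) - 441 = 17*(4 - 5*1) - 441 = 17*(4 - 5) - 441 = 17*(-1) - 441 = -17 - 441 = -458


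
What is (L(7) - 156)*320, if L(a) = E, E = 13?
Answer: -45760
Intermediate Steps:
L(a) = 13
(L(7) - 156)*320 = (13 - 156)*320 = -143*320 = -45760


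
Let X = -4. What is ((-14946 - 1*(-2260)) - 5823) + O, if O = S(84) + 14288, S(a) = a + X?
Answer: -4141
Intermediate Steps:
S(a) = -4 + a (S(a) = a - 4 = -4 + a)
O = 14368 (O = (-4 + 84) + 14288 = 80 + 14288 = 14368)
((-14946 - 1*(-2260)) - 5823) + O = ((-14946 - 1*(-2260)) - 5823) + 14368 = ((-14946 + 2260) - 5823) + 14368 = (-12686 - 5823) + 14368 = -18509 + 14368 = -4141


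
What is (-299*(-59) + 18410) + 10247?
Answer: 46298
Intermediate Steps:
(-299*(-59) + 18410) + 10247 = (17641 + 18410) + 10247 = 36051 + 10247 = 46298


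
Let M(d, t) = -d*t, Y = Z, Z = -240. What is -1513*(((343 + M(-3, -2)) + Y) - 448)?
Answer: 531063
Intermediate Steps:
Y = -240
M(d, t) = -d*t
-1513*(((343 + M(-3, -2)) + Y) - 448) = -1513*(((343 - 1*(-3)*(-2)) - 240) - 448) = -1513*(((343 - 6) - 240) - 448) = -1513*((337 - 240) - 448) = -1513*(97 - 448) = -1513*(-351) = 531063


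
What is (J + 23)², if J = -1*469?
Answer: 198916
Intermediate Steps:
J = -469
(J + 23)² = (-469 + 23)² = (-446)² = 198916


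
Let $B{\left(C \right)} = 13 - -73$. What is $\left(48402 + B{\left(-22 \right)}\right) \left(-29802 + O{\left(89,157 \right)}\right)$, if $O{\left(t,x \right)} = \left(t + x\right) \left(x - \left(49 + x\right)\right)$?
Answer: $-2029513728$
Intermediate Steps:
$B{\left(C \right)} = 86$ ($B{\left(C \right)} = 13 + 73 = 86$)
$O{\left(t,x \right)} = - 49 t - 49 x$ ($O{\left(t,x \right)} = \left(t + x\right) \left(-49\right) = - 49 t - 49 x$)
$\left(48402 + B{\left(-22 \right)}\right) \left(-29802 + O{\left(89,157 \right)}\right) = \left(48402 + 86\right) \left(-29802 - 12054\right) = 48488 \left(-29802 - 12054\right) = 48488 \left(-41856\right) = -2029513728$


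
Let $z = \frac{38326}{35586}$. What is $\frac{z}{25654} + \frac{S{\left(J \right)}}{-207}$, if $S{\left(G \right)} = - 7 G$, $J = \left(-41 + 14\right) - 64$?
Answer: $- \frac{32306898497}{10498617306} \approx -3.0773$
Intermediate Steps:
$z = \frac{19163}{17793}$ ($z = 38326 \cdot \frac{1}{35586} = \frac{19163}{17793} \approx 1.077$)
$J = -91$ ($J = -27 - 64 = -91$)
$\frac{z}{25654} + \frac{S{\left(J \right)}}{-207} = \frac{19163}{17793 \cdot 25654} + \frac{\left(-7\right) \left(-91\right)}{-207} = \frac{19163}{17793} \cdot \frac{1}{25654} + 637 \left(- \frac{1}{207}\right) = \frac{19163}{456461622} - \frac{637}{207} = - \frac{32306898497}{10498617306}$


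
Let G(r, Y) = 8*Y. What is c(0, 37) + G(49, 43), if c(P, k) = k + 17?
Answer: 398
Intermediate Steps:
c(P, k) = 17 + k
c(0, 37) + G(49, 43) = (17 + 37) + 8*43 = 54 + 344 = 398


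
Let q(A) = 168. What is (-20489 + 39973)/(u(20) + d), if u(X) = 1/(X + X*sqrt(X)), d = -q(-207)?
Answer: -24877560880/214509119 - 779360*sqrt(5)/214509119 ≈ -115.98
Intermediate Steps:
d = -168 (d = -1*168 = -168)
u(X) = 1/(X + X**(3/2))
(-20489 + 39973)/(u(20) + d) = (-20489 + 39973)/(1/(20 + 20**(3/2)) - 168) = 19484/(1/(20 + 40*sqrt(5)) - 168) = 19484/(-168 + 1/(20 + 40*sqrt(5)))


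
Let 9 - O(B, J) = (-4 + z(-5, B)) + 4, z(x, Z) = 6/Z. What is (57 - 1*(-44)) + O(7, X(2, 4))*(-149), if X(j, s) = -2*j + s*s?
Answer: -7786/7 ≈ -1112.3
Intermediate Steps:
X(j, s) = s² - 2*j (X(j, s) = -2*j + s² = s² - 2*j)
O(B, J) = 9 - 6/B (O(B, J) = 9 - ((-4 + 6/B) + 4) = 9 - 6/B)
(57 - 1*(-44)) + O(7, X(2, 4))*(-149) = (57 - 1*(-44)) + (9 - 6/7)*(-149) = (57 + 44) + (9 - 6*⅐)*(-149) = 101 + (9 - 6/7)*(-149) = 101 + (57/7)*(-149) = 101 - 8493/7 = -7786/7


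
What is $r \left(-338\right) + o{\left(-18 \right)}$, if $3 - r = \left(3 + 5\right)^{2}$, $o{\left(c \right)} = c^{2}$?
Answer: $20942$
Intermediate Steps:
$r = -61$ ($r = 3 - \left(3 + 5\right)^{2} = 3 - 8^{2} = 3 - 64 = -61$)
$r \left(-338\right) + o{\left(-18 \right)} = \left(-61\right) \left(-338\right) + \left(-18\right)^{2} = 20618 + 324 = 20942$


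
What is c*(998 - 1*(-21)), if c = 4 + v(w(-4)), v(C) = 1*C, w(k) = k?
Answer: 0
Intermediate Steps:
v(C) = C
c = 0 (c = 4 - 4 = 0)
c*(998 - 1*(-21)) = 0*(998 - 1*(-21)) = 0*(998 + 21) = 0*1019 = 0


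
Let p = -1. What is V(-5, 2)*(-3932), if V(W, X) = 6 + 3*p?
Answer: -11796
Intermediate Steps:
V(W, X) = 3 (V(W, X) = 6 + 3*(-1) = 6 - 3 = 3)
V(-5, 2)*(-3932) = 3*(-3932) = -11796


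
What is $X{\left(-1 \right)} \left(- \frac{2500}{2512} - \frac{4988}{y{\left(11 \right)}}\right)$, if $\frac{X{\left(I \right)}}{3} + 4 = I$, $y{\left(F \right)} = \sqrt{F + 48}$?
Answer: $\frac{9375}{628} + \frac{74820 \sqrt{59}}{59} \approx 9755.7$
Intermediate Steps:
$y{\left(F \right)} = \sqrt{48 + F}$
$X{\left(I \right)} = -12 + 3 I$
$X{\left(-1 \right)} \left(- \frac{2500}{2512} - \frac{4988}{y{\left(11 \right)}}\right) = \left(-12 + 3 \left(-1\right)\right) \left(- \frac{2500}{2512} - \frac{4988}{\sqrt{48 + 11}}\right) = \left(-12 - 3\right) \left(\left(-2500\right) \frac{1}{2512} - \frac{4988}{\sqrt{59}}\right) = - 15 \left(- \frac{625}{628} - 4988 \frac{\sqrt{59}}{59}\right) = - 15 \left(- \frac{625}{628} - \frac{4988 \sqrt{59}}{59}\right) = \frac{9375}{628} + \frac{74820 \sqrt{59}}{59}$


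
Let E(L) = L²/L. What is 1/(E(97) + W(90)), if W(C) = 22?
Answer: 1/119 ≈ 0.0084034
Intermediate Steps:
E(L) = L
1/(E(97) + W(90)) = 1/(97 + 22) = 1/119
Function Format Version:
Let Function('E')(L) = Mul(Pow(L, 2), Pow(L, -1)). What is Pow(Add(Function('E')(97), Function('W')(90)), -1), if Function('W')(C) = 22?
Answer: Rational(1, 119) ≈ 0.0084034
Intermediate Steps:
Function('E')(L) = L
Pow(Add(Function('E')(97), Function('W')(90)), -1) = Pow(Add(97, 22), -1) = Pow(119, -1) = Rational(1, 119)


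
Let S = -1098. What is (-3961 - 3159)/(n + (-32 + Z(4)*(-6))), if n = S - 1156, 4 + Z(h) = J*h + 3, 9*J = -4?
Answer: 2670/851 ≈ 3.1375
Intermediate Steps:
J = -4/9 (J = (1/9)*(-4) = -4/9 ≈ -0.44444)
Z(h) = -1 - 4*h/9 (Z(h) = -4 + (-4*h/9 + 3) = -4 + (3 - 4*h/9) = -1 - 4*h/9)
n = -2254 (n = -1098 - 1156 = -2254)
(-3961 - 3159)/(n + (-32 + Z(4)*(-6))) = (-3961 - 3159)/(-2254 + (-32 + (-1 - 4/9*4)*(-6))) = -7120/(-2254 + (-32 + (-1 - 16/9)*(-6))) = -7120/(-2254 + (-32 - 25/9*(-6))) = -7120/(-2254 + (-32 + 50/3)) = -7120/(-2254 - 46/3) = -7120/(-6808/3) = -7120*(-3/6808) = 2670/851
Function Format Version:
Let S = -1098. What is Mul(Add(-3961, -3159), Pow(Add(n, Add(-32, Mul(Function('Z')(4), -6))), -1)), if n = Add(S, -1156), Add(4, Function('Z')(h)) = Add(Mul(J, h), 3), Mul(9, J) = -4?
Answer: Rational(2670, 851) ≈ 3.1375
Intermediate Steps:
J = Rational(-4, 9) (J = Mul(Rational(1, 9), -4) = Rational(-4, 9) ≈ -0.44444)
Function('Z')(h) = Add(-1, Mul(Rational(-4, 9), h)) (Function('Z')(h) = Add(-4, Add(Mul(Rational(-4, 9), h), 3)) = Add(-4, Add(3, Mul(Rational(-4, 9), h))) = Add(-1, Mul(Rational(-4, 9), h)))
n = -2254 (n = Add(-1098, -1156) = -2254)
Mul(Add(-3961, -3159), Pow(Add(n, Add(-32, Mul(Function('Z')(4), -6))), -1)) = Mul(Add(-3961, -3159), Pow(Add(-2254, Add(-32, Mul(Add(-1, Mul(Rational(-4, 9), 4)), -6))), -1)) = Mul(-7120, Pow(Add(-2254, Add(-32, Mul(Add(-1, Rational(-16, 9)), -6))), -1)) = Mul(-7120, Pow(Add(-2254, Add(-32, Mul(Rational(-25, 9), -6))), -1)) = Mul(-7120, Pow(Add(-2254, Add(-32, Rational(50, 3))), -1)) = Mul(-7120, Pow(Add(-2254, Rational(-46, 3)), -1)) = Mul(-7120, Pow(Rational(-6808, 3), -1)) = Mul(-7120, Rational(-3, 6808)) = Rational(2670, 851)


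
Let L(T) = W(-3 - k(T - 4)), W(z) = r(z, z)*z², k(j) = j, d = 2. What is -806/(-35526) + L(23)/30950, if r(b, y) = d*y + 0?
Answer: -5900129/8867175 ≈ -0.66539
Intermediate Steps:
r(b, y) = 2*y (r(b, y) = 2*y + 0 = 2*y)
W(z) = 2*z³ (W(z) = (2*z)*z² = 2*z³)
L(T) = 2*(1 - T)³ (L(T) = 2*(-3 - (T - 4))³ = 2*(-3 - (-4 + T))³ = 2*(-3 + (4 - T))³ = 2*(1 - T)³)
-806/(-35526) + L(23)/30950 = -806/(-35526) + (2*(1 - 1*23)³)/30950 = -806*(-1/35526) + (2*(1 - 23)³)*(1/30950) = 13/573 + (2*(-22)³)*(1/30950) = 13/573 + (2*(-10648))*(1/30950) = 13/573 - 21296*1/30950 = 13/573 - 10648/15475 = -5900129/8867175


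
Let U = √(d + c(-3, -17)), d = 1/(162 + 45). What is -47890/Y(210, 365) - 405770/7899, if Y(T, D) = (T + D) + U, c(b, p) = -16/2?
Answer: 10*(-40577*√38065 + 4220045934*I)/(7899*(√38065 - 39675*I)) ≈ -134.65 + 0.40956*I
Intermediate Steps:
c(b, p) = -8 (c(b, p) = -16*½ = -8)
d = 1/207 ≈ 0.0048309
U = I*√38065/69 (U = √(1/207 - 8) = √(-1655/207) = I*√38065/69 ≈ 2.8276*I)
Y(T, D) = D + T + I*√38065/69 (Y(T, D) = (T + D) + I*√38065/69 = (D + T) + I*√38065/69 = D + T + I*√38065/69)
-47890/Y(210, 365) - 405770/7899 = -47890/(365 + 210 + I*√38065/69) - 405770/7899 = -47890/(575 + I*√38065/69) - 405770*1/7899 = -47890/(575 + I*√38065/69) - 405770/7899 = -405770/7899 - 47890/(575 + I*√38065/69)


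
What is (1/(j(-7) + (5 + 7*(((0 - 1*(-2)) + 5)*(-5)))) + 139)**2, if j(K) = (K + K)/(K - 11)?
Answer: 89555350564/4635409 ≈ 19320.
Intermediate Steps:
j(K) = 2*K/(-11 + K) (j(K) = (2*K)/(-11 + K) = 2*K/(-11 + K))
(1/(j(-7) + (5 + 7*(((0 - 1*(-2)) + 5)*(-5)))) + 139)**2 = (1/(2*(-7)/(-11 - 7) + (5 + 7*(((0 - 1*(-2)) + 5)*(-5)))) + 139)**2 = (1/(2*(-7)/(-18) + (5 + 7*(((0 + 2) + 5)*(-5)))) + 139)**2 = (1/(2*(-7)*(-1/18) + (5 + 7*((2 + 5)*(-5)))) + 139)**2 = (1/(7/9 + (5 + 7*(7*(-5)))) + 139)**2 = (1/(7/9 + (5 + 7*(-35))) + 139)**2 = (1/(7/9 + (5 - 245)) + 139)**2 = (1/(7/9 - 240) + 139)**2 = (1/(-2153/9) + 139)**2 = (-9/2153 + 139)**2 = (299258/2153)**2 = 89555350564/4635409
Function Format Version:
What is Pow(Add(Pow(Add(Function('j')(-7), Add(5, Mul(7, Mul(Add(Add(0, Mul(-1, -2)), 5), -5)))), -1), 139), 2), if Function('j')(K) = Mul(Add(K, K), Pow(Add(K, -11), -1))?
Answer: Rational(89555350564, 4635409) ≈ 19320.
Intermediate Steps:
Function('j')(K) = Mul(2, K, Pow(Add(-11, K), -1)) (Function('j')(K) = Mul(Mul(2, K), Pow(Add(-11, K), -1)) = Mul(2, K, Pow(Add(-11, K), -1)))
Pow(Add(Pow(Add(Function('j')(-7), Add(5, Mul(7, Mul(Add(Add(0, Mul(-1, -2)), 5), -5)))), -1), 139), 2) = Pow(Add(Pow(Add(Mul(2, -7, Pow(Add(-11, -7), -1)), Add(5, Mul(7, Mul(Add(Add(0, Mul(-1, -2)), 5), -5)))), -1), 139), 2) = Pow(Add(Pow(Add(Mul(2, -7, Pow(-18, -1)), Add(5, Mul(7, Mul(Add(Add(0, 2), 5), -5)))), -1), 139), 2) = Pow(Add(Pow(Add(Mul(2, -7, Rational(-1, 18)), Add(5, Mul(7, Mul(Add(2, 5), -5)))), -1), 139), 2) = Pow(Add(Pow(Add(Rational(7, 9), Add(5, Mul(7, Mul(7, -5)))), -1), 139), 2) = Pow(Add(Pow(Add(Rational(7, 9), Add(5, Mul(7, -35))), -1), 139), 2) = Pow(Add(Pow(Add(Rational(7, 9), Add(5, -245)), -1), 139), 2) = Pow(Add(Pow(Add(Rational(7, 9), -240), -1), 139), 2) = Pow(Add(Pow(Rational(-2153, 9), -1), 139), 2) = Pow(Add(Rational(-9, 2153), 139), 2) = Pow(Rational(299258, 2153), 2) = Rational(89555350564, 4635409)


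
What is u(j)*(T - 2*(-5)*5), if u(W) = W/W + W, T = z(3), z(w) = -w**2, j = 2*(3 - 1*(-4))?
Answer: 615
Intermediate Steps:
j = 14 (j = 2*(3 + 4) = 2*7 = 14)
T = -9 (T = -1*3**2 = -1*9 = -9)
u(W) = 1 + W
u(j)*(T - 2*(-5)*5) = (1 + 14)*(-9 - 2*(-5)*5) = 15*(-9 + 10*5) = 15*(-9 + 50) = 15*41 = 615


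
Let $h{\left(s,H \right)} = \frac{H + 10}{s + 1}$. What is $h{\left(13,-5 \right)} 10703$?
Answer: $\frac{7645}{2} \approx 3822.5$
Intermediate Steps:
$h{\left(s,H \right)} = \frac{10 + H}{1 + s}$
$h{\left(13,-5 \right)} 10703 = \frac{10 - 5}{1 + 13} \cdot 10703 = \frac{1}{14} \cdot 5 \cdot 10703 = \frac{5}{14} \cdot 10703 = \frac{7645}{2}$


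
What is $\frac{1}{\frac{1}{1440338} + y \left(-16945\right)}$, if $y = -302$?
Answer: $\frac{1440338}{7370771277821} \approx 1.9541 \cdot 10^{-7}$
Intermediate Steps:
$\frac{1}{\frac{1}{1440338} + y \left(-16945\right)} = \frac{1}{\frac{1}{1440338} - -5117390} = \frac{1}{\frac{1}{1440338} + 5117390} = \frac{1}{\frac{7370771277821}{1440338}} = \frac{1440338}{7370771277821}$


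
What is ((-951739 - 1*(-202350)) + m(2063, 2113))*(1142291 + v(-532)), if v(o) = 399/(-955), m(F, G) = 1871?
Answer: -815458046710108/955 ≈ -8.5388e+11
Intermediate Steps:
v(o) = -399/955 (v(o) = 399*(-1/955) = -399/955)
((-951739 - 1*(-202350)) + m(2063, 2113))*(1142291 + v(-532)) = ((-951739 - 1*(-202350)) + 1871)*(1142291 - 399/955) = ((-951739 + 202350) + 1871)*(1090887506/955) = (-749389 + 1871)*(1090887506/955) = -747518*1090887506/955 = -815458046710108/955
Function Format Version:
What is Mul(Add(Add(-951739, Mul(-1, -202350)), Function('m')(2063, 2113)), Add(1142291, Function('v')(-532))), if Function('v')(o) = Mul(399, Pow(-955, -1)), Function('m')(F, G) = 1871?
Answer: Rational(-815458046710108, 955) ≈ -8.5388e+11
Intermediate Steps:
Function('v')(o) = Rational(-399, 955) (Function('v')(o) = Mul(399, Rational(-1, 955)) = Rational(-399, 955))
Mul(Add(Add(-951739, Mul(-1, -202350)), Function('m')(2063, 2113)), Add(1142291, Function('v')(-532))) = Mul(Add(Add(-951739, Mul(-1, -202350)), 1871), Add(1142291, Rational(-399, 955))) = Mul(Add(Add(-951739, 202350), 1871), Rational(1090887506, 955)) = Mul(Add(-749389, 1871), Rational(1090887506, 955)) = Mul(-747518, Rational(1090887506, 955)) = Rational(-815458046710108, 955)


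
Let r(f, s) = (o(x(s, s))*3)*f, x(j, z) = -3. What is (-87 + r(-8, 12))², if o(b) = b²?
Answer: 91809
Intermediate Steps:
r(f, s) = 27*f (r(f, s) = ((-3)²*3)*f = (9*3)*f = 27*f)
(-87 + r(-8, 12))² = (-87 + 27*(-8))² = (-87 - 216)² = (-303)² = 91809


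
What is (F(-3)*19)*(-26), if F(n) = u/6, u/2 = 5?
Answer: -2470/3 ≈ -823.33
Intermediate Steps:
u = 10 (u = 2*5 = 10)
F(n) = 5/3 (F(n) = 10/6 = 10*(1/6) = 5/3)
(F(-3)*19)*(-26) = ((5/3)*19)*(-26) = (95/3)*(-26) = -2470/3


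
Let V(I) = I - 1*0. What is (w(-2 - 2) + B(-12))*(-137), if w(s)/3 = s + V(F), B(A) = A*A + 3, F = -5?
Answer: -16440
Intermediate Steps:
B(A) = 3 + A**2 (B(A) = A**2 + 3 = 3 + A**2)
V(I) = I (V(I) = I + 0 = I)
w(s) = -15 + 3*s (w(s) = 3*(s - 5) = 3*(-5 + s) = -15 + 3*s)
(w(-2 - 2) + B(-12))*(-137) = ((-15 + 3*(-2 - 2)) + (3 + (-12)**2))*(-137) = ((-15 + 3*(-4)) + (3 + 144))*(-137) = ((-15 - 12) + 147)*(-137) = (-27 + 147)*(-137) = 120*(-137) = -16440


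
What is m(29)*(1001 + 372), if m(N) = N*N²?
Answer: 33486097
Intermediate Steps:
m(N) = N³
m(29)*(1001 + 372) = 29³*(1001 + 372) = 24389*1373 = 33486097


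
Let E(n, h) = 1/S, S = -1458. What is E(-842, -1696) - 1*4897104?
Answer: -7139977633/1458 ≈ -4.8971e+6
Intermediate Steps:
E(n, h) = -1/1458 (E(n, h) = 1/(-1458) = -1/1458)
E(-842, -1696) - 1*4897104 = -1/1458 - 1*4897104 = -1/1458 - 4897104 = -7139977633/1458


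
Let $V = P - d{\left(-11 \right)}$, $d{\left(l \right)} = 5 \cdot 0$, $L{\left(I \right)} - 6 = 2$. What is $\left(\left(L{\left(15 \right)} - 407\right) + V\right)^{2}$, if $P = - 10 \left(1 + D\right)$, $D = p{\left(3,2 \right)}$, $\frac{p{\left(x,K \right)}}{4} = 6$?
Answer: $421201$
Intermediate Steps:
$p{\left(x,K \right)} = 24$ ($p{\left(x,K \right)} = 4 \cdot 6 = 24$)
$L{\left(I \right)} = 8$ ($L{\left(I \right)} = 6 + 2 = 8$)
$d{\left(l \right)} = 0$
$D = 24$
$P = -250$ ($P = - 10 \left(1 + 24\right) = \left(-10\right) 25 = -250$)
$V = -250$ ($V = -250 - 0 = -250 + 0 = -250$)
$\left(\left(L{\left(15 \right)} - 407\right) + V\right)^{2} = \left(\left(8 - 407\right) - 250\right)^{2} = \left(-399 - 250\right)^{2} = \left(-649\right)^{2} = 421201$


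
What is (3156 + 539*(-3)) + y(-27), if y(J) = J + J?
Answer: 1485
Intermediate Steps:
y(J) = 2*J
(3156 + 539*(-3)) + y(-27) = (3156 + 539*(-3)) + 2*(-27) = (3156 - 1617) - 54 = 1539 - 54 = 1485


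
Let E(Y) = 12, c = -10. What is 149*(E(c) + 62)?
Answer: 11026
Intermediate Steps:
149*(E(c) + 62) = 149*(12 + 62) = 149*74 = 11026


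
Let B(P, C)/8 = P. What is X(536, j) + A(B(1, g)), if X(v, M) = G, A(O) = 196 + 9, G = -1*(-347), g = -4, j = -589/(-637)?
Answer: 552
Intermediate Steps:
j = 589/637 (j = -589*(-1/637) = 589/637 ≈ 0.92465)
B(P, C) = 8*P
G = 347
A(O) = 205
X(v, M) = 347
X(536, j) + A(B(1, g)) = 347 + 205 = 552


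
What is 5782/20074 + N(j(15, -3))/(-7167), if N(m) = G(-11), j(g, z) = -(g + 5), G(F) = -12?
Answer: 6946747/23978393 ≈ 0.28971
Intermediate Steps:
j(g, z) = -5 - g (j(g, z) = -(5 + g) = -5 - g)
N(m) = -12
5782/20074 + N(j(15, -3))/(-7167) = 5782/20074 - 12/(-7167) = 5782*(1/20074) - 12*(-1/7167) = 2891/10037 + 4/2389 = 6946747/23978393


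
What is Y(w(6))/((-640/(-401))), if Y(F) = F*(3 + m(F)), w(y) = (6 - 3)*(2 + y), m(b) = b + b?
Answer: 61353/80 ≈ 766.91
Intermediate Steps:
m(b) = 2*b
w(y) = 6 + 3*y (w(y) = 3*(2 + y) = 6 + 3*y)
Y(F) = F*(3 + 2*F)
Y(w(6))/((-640/(-401))) = ((6 + 3*6)*(3 + 2*(6 + 3*6)))/((-640/(-401))) = ((6 + 18)*(3 + 2*(6 + 18)))/((-640*(-1/401))) = (24*(3 + 2*24))/(640/401) = (24*(3 + 48))*(401/640) = (24*51)*(401/640) = 1224*(401/640) = 61353/80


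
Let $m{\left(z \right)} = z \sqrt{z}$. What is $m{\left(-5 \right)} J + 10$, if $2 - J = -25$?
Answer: $10 - 135 i \sqrt{5} \approx 10.0 - 301.87 i$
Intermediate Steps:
$m{\left(z \right)} = z^{\frac{3}{2}}$
$J = 27$ ($J = 2 - -25 = 2 + 25 = 27$)
$m{\left(-5 \right)} J + 10 = \left(-5\right)^{\frac{3}{2}} \cdot 27 + 10 = - 5 i \sqrt{5} \cdot 27 + 10 = - 135 i \sqrt{5} + 10 = 10 - 135 i \sqrt{5}$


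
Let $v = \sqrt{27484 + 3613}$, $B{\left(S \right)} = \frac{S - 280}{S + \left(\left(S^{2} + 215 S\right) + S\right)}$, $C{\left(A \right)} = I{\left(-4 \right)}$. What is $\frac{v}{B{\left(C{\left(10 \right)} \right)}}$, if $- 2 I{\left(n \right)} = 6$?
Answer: $\frac{7062 \sqrt{257}}{283} \approx 400.04$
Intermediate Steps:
$I{\left(n \right)} = -3$ ($I{\left(n \right)} = \left(- \frac{1}{2}\right) 6 = -3$)
$C{\left(A \right)} = -3$
$B{\left(S \right)} = \frac{-280 + S}{S^{2} + 217 S}$ ($B{\left(S \right)} = \frac{-280 + S}{S + \left(S^{2} + 216 S\right)} = \frac{-280 + S}{S^{2} + 217 S}$)
$v = 11 \sqrt{257}$ ($v = \sqrt{31097} = 11 \sqrt{257} \approx 176.34$)
$\frac{v}{B{\left(C{\left(10 \right)} \right)}} = \frac{11 \sqrt{257}}{\frac{1}{-3} \frac{1}{217 - 3} \left(-280 - 3\right)} = \frac{11 \sqrt{257}}{\left(- \frac{1}{3}\right) \frac{1}{214} \left(-283\right)} = \frac{11 \sqrt{257}}{\frac{283}{642}} = 11 \sqrt{257} \cdot \frac{642}{283} = \frac{7062 \sqrt{257}}{283}$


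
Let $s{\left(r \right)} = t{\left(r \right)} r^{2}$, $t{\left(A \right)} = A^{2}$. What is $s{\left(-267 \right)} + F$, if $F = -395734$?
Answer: $5081725787$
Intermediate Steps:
$s{\left(r \right)} = r^{4}$ ($s{\left(r \right)} = r^{2} r^{2} = r^{4}$)
$s{\left(-267 \right)} + F = \left(-267\right)^{4} - 395734 = 5082121521 - 395734 = 5081725787$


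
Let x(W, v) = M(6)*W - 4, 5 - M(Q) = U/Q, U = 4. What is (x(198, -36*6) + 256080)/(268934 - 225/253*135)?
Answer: 65004302/68009927 ≈ 0.95581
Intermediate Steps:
M(Q) = 5 - 4/Q
x(W, v) = -4 + 13*W/3 (x(W, v) = (5 - 4/6)*W - 4 = (5 - 4*⅙)*W - 4 = (5 - ⅔)*W - 4 = 13*W/3 - 4 = -4 + 13*W/3)
(x(198, -36*6) + 256080)/(268934 - 225/253*135) = ((-4 + (13/3)*198) + 256080)/(268934 - 225/253*135) = ((-4 + 858) + 256080)/(268934 - 225*1/253*135) = (854 + 256080)/(268934 - 225/253*135) = 256934/(268934 - 30375/253) = 256934/(68009927/253) = 256934*(253/68009927) = 65004302/68009927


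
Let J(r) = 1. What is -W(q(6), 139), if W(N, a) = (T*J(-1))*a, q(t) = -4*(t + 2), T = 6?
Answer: -834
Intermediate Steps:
q(t) = -8 - 4*t (q(t) = -4*(2 + t) = -8 - 4*t)
W(N, a) = 6*a (W(N, a) = (6*1)*a = 6*a)
-W(q(6), 139) = -6*139 = -1*834 = -834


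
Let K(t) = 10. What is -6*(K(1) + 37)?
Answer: -282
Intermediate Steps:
-6*(K(1) + 37) = -6*(10 + 37) = -6*47 = -282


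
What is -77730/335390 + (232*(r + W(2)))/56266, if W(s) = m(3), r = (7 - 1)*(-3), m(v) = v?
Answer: -277035669/943552687 ≈ -0.29361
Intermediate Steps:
r = -18 (r = 6*(-3) = -18)
W(s) = 3
-77730/335390 + (232*(r + W(2)))/56266 = -77730/335390 + (232*(-18 + 3))/56266 = -77730*1/335390 + (232*(-15))*(1/56266) = -7773/33539 - 3480*1/56266 = -7773/33539 - 1740/28133 = -277035669/943552687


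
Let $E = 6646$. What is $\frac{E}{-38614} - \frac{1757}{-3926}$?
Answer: $\frac{20876301}{75799282} \approx 0.27542$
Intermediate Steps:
$\frac{E}{-38614} - \frac{1757}{-3926} = \frac{6646}{-38614} - \frac{1757}{-3926} = 6646 \left(- \frac{1}{38614}\right) - - \frac{1757}{3926} = - \frac{3323}{19307} + \frac{1757}{3926} = \frac{20876301}{75799282}$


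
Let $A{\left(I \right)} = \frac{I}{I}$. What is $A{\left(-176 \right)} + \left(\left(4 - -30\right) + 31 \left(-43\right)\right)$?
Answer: $-1298$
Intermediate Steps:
$A{\left(I \right)} = 1$
$A{\left(-176 \right)} + \left(\left(4 - -30\right) + 31 \left(-43\right)\right) = 1 + \left(\left(4 - -30\right) + 31 \left(-43\right)\right) = 1 + \left(\left(4 + 30\right) - 1333\right) = 1 + \left(34 - 1333\right) = 1 - 1299 = -1298$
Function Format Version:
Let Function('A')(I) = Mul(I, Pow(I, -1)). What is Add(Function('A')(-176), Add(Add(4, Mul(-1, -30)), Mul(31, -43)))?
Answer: -1298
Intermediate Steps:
Function('A')(I) = 1
Add(Function('A')(-176), Add(Add(4, Mul(-1, -30)), Mul(31, -43))) = Add(1, Add(Add(4, Mul(-1, -30)), Mul(31, -43))) = Add(1, Add(Add(4, 30), -1333)) = Add(1, Add(34, -1333)) = Add(1, -1299) = -1298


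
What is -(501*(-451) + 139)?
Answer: 225812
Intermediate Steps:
-(501*(-451) + 139) = -(-225951 + 139) = -1*(-225812) = 225812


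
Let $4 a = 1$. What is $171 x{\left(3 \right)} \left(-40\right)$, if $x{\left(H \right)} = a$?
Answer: $-1710$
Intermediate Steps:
$a = \frac{1}{4}$ ($a = \frac{1}{4} \cdot 1 = \frac{1}{4} \approx 0.25$)
$x{\left(H \right)} = \frac{1}{4}$
$171 x{\left(3 \right)} \left(-40\right) = 171 \cdot \frac{1}{4} \left(-40\right) = \frac{171}{4} \left(-40\right) = -1710$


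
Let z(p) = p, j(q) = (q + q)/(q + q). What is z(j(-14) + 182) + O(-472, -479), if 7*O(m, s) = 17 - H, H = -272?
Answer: 1570/7 ≈ 224.29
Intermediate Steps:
j(q) = 1 (j(q) = (2*q)/((2*q)) = (2*q)*(1/(2*q)) = 1)
O(m, s) = 289/7 (O(m, s) = (17 - 1*(-272))/7 = (17 + 272)/7 = (⅐)*289 = 289/7)
z(j(-14) + 182) + O(-472, -479) = (1 + 182) + 289/7 = 183 + 289/7 = 1570/7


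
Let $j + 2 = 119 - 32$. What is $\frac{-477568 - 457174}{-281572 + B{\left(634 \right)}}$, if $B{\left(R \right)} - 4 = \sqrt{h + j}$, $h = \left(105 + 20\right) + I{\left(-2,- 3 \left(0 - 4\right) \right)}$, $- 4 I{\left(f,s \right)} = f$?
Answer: $\frac{526386870912}{158561076827} + \frac{934742 \sqrt{842}}{158561076827} \approx 3.3199$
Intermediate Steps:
$I{\left(f,s \right)} = - \frac{f}{4}$
$j = 85$ ($j = -2 + \left(119 - 32\right) = -2 + 87 = 85$)
$h = \frac{251}{2}$ ($h = \left(105 + 20\right) - - \frac{1}{2} = 125 + \frac{1}{2} = \frac{251}{2} \approx 125.5$)
$B{\left(R \right)} = 4 + \frac{\sqrt{842}}{2}$ ($B{\left(R \right)} = 4 + \sqrt{\frac{251}{2} + 85} = 4 + \sqrt{\frac{421}{2}} = 4 + \frac{\sqrt{842}}{2}$)
$\frac{-477568 - 457174}{-281572 + B{\left(634 \right)}} = \frac{-477568 - 457174}{-281572 + \left(4 + \frac{\sqrt{842}}{2}\right)} = - \frac{934742}{-281568 + \frac{\sqrt{842}}{2}}$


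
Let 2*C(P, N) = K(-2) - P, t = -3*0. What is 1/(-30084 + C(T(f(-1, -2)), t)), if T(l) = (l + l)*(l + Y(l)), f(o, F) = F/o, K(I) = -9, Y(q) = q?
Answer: -2/60193 ≈ -3.3226e-5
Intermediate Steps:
t = 0
T(l) = 4*l² (T(l) = (l + l)*(l + l) = (2*l)*(2*l) = 4*l²)
C(P, N) = -9/2 - P/2 (C(P, N) = (-9 - P)/2 = -9/2 - P/2)
1/(-30084 + C(T(f(-1, -2)), t)) = 1/(-30084 + (-9/2 - 2*(-2/(-1))²)) = 1/(-30084 + (-9/2 - 2*(-2*(-1))²)) = 1/(-30084 + (-9/2 - 2*2²)) = 1/(-30084 + (-9/2 - 2*4)) = 1/(-30084 + (-9/2 - ½*16)) = 1/(-30084 + (-9/2 - 8)) = 1/(-30084 - 25/2) = 1/(-60193/2) = -2/60193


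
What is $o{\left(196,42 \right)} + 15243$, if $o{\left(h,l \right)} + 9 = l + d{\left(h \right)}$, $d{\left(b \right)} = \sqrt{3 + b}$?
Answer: $15276 + \sqrt{199} \approx 15290.0$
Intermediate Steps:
$o{\left(h,l \right)} = -9 + l + \sqrt{3 + h}$ ($o{\left(h,l \right)} = -9 + \left(l + \sqrt{3 + h}\right) = -9 + l + \sqrt{3 + h}$)
$o{\left(196,42 \right)} + 15243 = \left(-9 + 42 + \sqrt{3 + 196}\right) + 15243 = \left(-9 + 42 + \sqrt{199}\right) + 15243 = \left(33 + \sqrt{199}\right) + 15243 = 15276 + \sqrt{199}$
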